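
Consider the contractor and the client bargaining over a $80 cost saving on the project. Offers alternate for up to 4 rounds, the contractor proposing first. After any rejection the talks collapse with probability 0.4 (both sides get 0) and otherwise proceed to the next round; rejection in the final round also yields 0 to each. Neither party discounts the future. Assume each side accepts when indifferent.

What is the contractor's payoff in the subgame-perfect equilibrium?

43.52

By backward induction:
Round 4 (the client proposes): the contractor will accept anything ≥ 0, so the client offers 0 and keeps 80.
Round 3 (the contractor proposes): rejecting gives the client an expected 0.6 × 80 = 48. The contractor offers 48 and keeps 80 − 48 = 32.
Round 2 (the client proposes): rejecting gives the contractor an expected 0.6 × 32 = 19.2; the client offers that and keeps 60.8.
Round 1 (the contractor proposes): rejecting gives the client an expected 0.6 × 60.8 = 36.48; the contractor offers that and keeps 43.52.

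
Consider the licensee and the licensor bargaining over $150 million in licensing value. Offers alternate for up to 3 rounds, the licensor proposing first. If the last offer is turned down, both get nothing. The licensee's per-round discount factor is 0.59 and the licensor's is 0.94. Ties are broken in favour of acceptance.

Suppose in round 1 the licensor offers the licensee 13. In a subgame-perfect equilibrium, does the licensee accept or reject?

Round 3 (the licensor proposes): rejection yields 0 for the licensee; the licensor offers 0 and keeps 150.
Round 2 (the licensee proposes): the licensor can get 150 next round, worth 0.94 × 150 = 141 now; the licensee offers that and keeps 9.
So by rejecting in round 1, the licensee gets 9 next round, worth 0.59 × 9 = 5.31 now.
Offer 13 ≥ 5.31, so the licensee accepts.

Accept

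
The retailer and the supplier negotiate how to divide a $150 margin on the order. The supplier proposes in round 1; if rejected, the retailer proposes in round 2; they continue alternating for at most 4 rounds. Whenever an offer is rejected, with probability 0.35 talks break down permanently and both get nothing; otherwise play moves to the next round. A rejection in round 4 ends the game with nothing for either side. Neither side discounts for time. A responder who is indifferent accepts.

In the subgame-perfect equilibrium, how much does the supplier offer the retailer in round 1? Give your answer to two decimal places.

75.32

Round 4 (the retailer proposes): rejection yields 0 for the supplier; the retailer offers 0 and keeps 150.
Round 3 (the supplier proposes): rejecting gives the retailer an expected 0.65 × 150 = 97.5. The supplier offers 97.5 and keeps 150 − 97.5 = 52.5.
Round 2 (the retailer proposes): rejecting gives the supplier an expected 0.65 × 52.5 = 34.125. The retailer offers 34.125 and keeps 150 − 34.125 = 115.875.
Round 1 (the supplier proposes): rejecting gives the retailer an expected 0.65 × 115.875 = 75.31875; the supplier offers that and keeps 74.68125.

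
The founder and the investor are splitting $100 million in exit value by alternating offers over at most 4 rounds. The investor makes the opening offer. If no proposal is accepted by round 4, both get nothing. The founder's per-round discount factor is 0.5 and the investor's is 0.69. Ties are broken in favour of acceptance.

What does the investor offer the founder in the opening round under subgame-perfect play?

Round 4 (the founder proposes): rejection yields 0 for the investor; the founder offers 0 and keeps 100.
Round 3 (the investor proposes): the founder can get 100 next round, worth 0.5 × 100 = 50 now; the investor offers that and keeps 50.
Round 2 (the founder proposes): the investor can get 50 next round, worth 0.69 × 50 = 34.5 now. The founder offers 34.5 and keeps 100 − 34.5 = 65.5.
Round 1 (the investor proposes): the founder can get 65.5 next round, worth 0.5 × 65.5 = 32.75 now. The investor offers 32.75 and keeps 100 − 32.75 = 67.25.

32.75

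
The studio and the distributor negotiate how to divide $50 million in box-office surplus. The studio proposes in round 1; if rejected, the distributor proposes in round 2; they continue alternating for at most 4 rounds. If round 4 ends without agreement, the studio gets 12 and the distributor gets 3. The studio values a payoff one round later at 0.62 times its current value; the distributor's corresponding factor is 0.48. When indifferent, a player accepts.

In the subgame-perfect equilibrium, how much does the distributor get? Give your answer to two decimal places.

14.55

Round 4 (the distributor proposes): the studio gets 12 if talks fail, so the distributor offers 12 and keeps 38.
Round 3 (the studio proposes): the distributor can get 38 next round, worth 0.48 × 38 = 18.24 now; the studio offers that and keeps 31.76.
Round 2 (the distributor proposes): the studio can get 31.76 next round, worth 0.62 × 31.76 = 19.6912 now; the distributor offers that and keeps 30.3088.
Round 1 (the studio proposes): the distributor can get 30.3088 next round, worth 0.48 × 30.3088 = 14.548224 now, so the studio offers 14.548224, keeping 35.451776.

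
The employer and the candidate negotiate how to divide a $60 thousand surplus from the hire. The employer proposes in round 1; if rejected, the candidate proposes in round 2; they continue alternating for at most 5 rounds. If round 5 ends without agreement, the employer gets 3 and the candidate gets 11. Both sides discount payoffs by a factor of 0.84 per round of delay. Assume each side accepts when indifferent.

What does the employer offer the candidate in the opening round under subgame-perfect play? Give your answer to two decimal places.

19.23

Round 5 (the employer proposes): the candidate gets 11 if talks fail, so the employer offers 11 and keeps 49.
Round 4 (the candidate proposes): the employer can get 49 next round, worth 0.84 × 49 = 41.16 now. The candidate offers 41.16 and keeps 60 − 41.16 = 18.84.
Round 3 (the employer proposes): the candidate can get 18.84 next round, worth 0.84 × 18.84 = 15.8256 now, so the employer offers 15.8256, keeping 44.1744.
Round 2 (the candidate proposes): the employer can get 44.1744 next round, worth 0.84 × 44.1744 = 37.106496 now; the candidate offers that and keeps 22.893504.
Round 1 (the employer proposes): the candidate can get 22.893504 next round, worth 0.84 × 22.893504 = 19.23054336 now. The employer offers 19.23054336 and keeps 60 − 19.23054336 = 40.76945664.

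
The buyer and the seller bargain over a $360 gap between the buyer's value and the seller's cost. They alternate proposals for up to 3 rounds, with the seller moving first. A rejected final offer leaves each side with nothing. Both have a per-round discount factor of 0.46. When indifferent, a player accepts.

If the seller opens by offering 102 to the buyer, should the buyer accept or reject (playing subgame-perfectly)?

Round 3 (the seller proposes): rejection yields 0 for the buyer; the seller offers 0 and keeps 360.
Round 2 (the buyer proposes): the seller can get 360 next round, worth 0.46 × 360 = 165.6 now. The buyer offers 165.6 and keeps 360 − 165.6 = 194.4.
So by rejecting in round 1, the buyer gets 194.4 next round, worth 0.46 × 194.4 = 89.424 now.
Offer 102 ≥ 89.424, so the buyer accepts.

Accept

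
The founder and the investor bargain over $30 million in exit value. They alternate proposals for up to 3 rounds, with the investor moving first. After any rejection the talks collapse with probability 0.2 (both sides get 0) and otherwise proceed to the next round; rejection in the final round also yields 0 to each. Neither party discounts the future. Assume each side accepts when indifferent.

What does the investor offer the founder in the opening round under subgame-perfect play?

By backward induction:
Round 3 (the investor proposes): the founder will accept anything ≥ 0, so the investor offers 0 and keeps 30.
Round 2 (the founder proposes): rejecting gives the investor an expected 0.8 × 30 = 24; the founder offers that and keeps 6.
Round 1 (the investor proposes): rejecting gives the founder an expected 0.8 × 6 = 4.8. The investor offers 4.8 and keeps 30 − 4.8 = 25.2.

4.8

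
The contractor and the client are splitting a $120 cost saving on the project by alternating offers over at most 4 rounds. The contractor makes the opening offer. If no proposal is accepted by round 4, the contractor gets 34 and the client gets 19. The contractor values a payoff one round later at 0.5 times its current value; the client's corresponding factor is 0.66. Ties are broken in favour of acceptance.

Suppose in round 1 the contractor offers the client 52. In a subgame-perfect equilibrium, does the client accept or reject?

Round 4 (the client proposes): the contractor gets 34 if talks fail, so the client offers 34 and keeps 86.
Round 3 (the contractor proposes): the client can get 86 next round, worth 0.66 × 86 = 56.76 now. The contractor offers 56.76 and keeps 120 − 56.76 = 63.24.
Round 2 (the client proposes): the contractor can get 63.24 next round, worth 0.5 × 63.24 = 31.62 now, so the client offers 31.62, keeping 88.38.
So by rejecting in round 1, the client gets 88.38 next round, worth 0.66 × 88.38 = 58.3308 now.
Offer 52 < 58.3308, so the client rejects.

Reject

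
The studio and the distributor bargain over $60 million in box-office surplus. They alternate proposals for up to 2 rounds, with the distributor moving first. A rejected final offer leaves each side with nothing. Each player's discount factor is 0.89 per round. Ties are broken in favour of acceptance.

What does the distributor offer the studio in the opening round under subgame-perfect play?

Round 2 (the studio proposes): rejection yields 0 for the distributor; the studio offers 0 and keeps 60.
Round 1 (the distributor proposes): the studio can get 60 next round, worth 0.89 × 60 = 53.4 now; the distributor offers that and keeps 6.6.

53.4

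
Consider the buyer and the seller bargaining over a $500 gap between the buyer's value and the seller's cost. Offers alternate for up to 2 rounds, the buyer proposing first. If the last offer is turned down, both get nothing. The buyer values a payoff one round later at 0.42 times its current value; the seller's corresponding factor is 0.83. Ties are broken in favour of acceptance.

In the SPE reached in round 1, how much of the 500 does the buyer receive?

85

By backward induction:
Round 2 (the seller proposes): the buyer will accept anything ≥ 0, so the seller offers 0 and keeps 500.
Round 1 (the buyer proposes): the seller can get 500 next round, worth 0.83 × 500 = 415 now; the buyer offers that and keeps 85.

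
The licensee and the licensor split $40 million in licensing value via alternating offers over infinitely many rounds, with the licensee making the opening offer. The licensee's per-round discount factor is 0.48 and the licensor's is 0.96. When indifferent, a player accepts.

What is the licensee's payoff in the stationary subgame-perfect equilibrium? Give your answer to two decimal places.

In a stationary SPE each proposer offers the other exactly their discounted continuation value.
If the licensee keeps x when proposing and the licensor keeps y when proposing, then x = 40 − 0.96y and y = 40 − 0.48x.
Solving: x = 40(1 − 0.96) / (1 − 0.48·0.96) = 1.6 / 0.5392 ≈ 2.9674.
The licensor gets 40 − 2.9674 ≈ 37.0326.

2.97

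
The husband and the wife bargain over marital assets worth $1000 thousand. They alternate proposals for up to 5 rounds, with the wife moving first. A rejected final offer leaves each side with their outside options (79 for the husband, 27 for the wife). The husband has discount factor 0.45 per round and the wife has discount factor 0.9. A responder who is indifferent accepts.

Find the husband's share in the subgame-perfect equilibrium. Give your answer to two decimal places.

76.18

Round 5 (the wife proposes): the husband gets 79 if talks fail, so the wife offers 79 and keeps 921.
Round 4 (the husband proposes): the wife can get 921 next round, worth 0.9 × 921 = 828.9 now; the husband offers that and keeps 171.1.
Round 3 (the wife proposes): the husband can get 171.1 next round, worth 0.45 × 171.1 = 76.995 now, so the wife offers 76.995, keeping 923.005.
Round 2 (the husband proposes): the wife can get 923.005 next round, worth 0.9 × 923.005 = 830.7045 now, so the husband offers 830.7045, keeping 169.2955.
Round 1 (the wife proposes): the husband can get 169.2955 next round, worth 0.45 × 169.2955 = 76.182975 now. The wife offers 76.182975 and keeps 1000 − 76.182975 = 923.817025.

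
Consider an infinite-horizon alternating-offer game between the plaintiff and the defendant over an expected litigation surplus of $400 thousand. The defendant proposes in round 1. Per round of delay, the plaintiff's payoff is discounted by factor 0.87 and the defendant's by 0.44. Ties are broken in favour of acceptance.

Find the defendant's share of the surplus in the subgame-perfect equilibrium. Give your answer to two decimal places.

Let x be the defendant's share when the defendant proposes and y be the plaintiff's share when the plaintiff proposes.
The plaintiff accepts iff offered ≥ 0.87·y, so x = 400 − 0.87y. Symmetrically y = 400 − 0.44x.
Substituting: x = 400 − 0.87(400 − 0.44x), giving x(1 − 0.44·0.87) = 400(1 − 0.87).
So x = 400 × 0.13 / 0.6172 ≈ 84.2515, and the plaintiff receives 400 − x ≈ 315.7485.

84.25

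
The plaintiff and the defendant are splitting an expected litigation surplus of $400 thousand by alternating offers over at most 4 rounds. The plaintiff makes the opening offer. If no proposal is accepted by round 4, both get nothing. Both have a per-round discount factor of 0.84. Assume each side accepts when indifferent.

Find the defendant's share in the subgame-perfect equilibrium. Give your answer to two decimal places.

290.84

Round 4 (the defendant proposes): rejection yields 0 for the plaintiff; the defendant offers 0 and keeps 400.
Round 3 (the plaintiff proposes): the defendant can get 400 next round, worth 0.84 × 400 = 336 now. The plaintiff offers 336 and keeps 400 − 336 = 64.
Round 2 (the defendant proposes): the plaintiff can get 64 next round, worth 0.84 × 64 = 53.76 now; the defendant offers that and keeps 346.24.
Round 1 (the plaintiff proposes): the defendant can get 346.24 next round, worth 0.84 × 346.24 = 290.8416 now. The plaintiff offers 290.8416 and keeps 400 − 290.8416 = 109.1584.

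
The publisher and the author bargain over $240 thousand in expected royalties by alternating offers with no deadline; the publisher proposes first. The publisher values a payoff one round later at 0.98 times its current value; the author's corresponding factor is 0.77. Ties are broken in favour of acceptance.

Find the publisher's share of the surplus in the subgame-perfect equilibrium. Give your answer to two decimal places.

Let x be the publisher's share when the publisher proposes and y be the author's share when the author proposes.
The author accepts iff offered ≥ 0.77·y, so x = 240 − 0.77y. Symmetrically y = 240 − 0.98x.
Substituting: x = 240 − 0.77(240 − 0.98x), giving x(1 − 0.98·0.77) = 240(1 − 0.77).
So x = 240 × 0.23 / 0.2454 ≈ 224.9389, and the author receives 240 − x ≈ 15.0611.

224.94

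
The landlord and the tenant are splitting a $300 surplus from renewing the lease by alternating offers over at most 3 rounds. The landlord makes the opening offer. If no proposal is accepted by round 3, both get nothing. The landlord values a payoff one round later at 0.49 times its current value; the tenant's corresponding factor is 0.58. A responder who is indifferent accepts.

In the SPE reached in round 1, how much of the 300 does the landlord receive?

211.26

Round 3 (the landlord proposes): the tenant will accept anything ≥ 0, so the landlord offers 0 and keeps 300.
Round 2 (the tenant proposes): the landlord can get 300 next round, worth 0.49 × 300 = 147 now. The tenant offers 147 and keeps 300 − 147 = 153.
Round 1 (the landlord proposes): the tenant can get 153 next round, worth 0.58 × 153 = 88.74 now. The landlord offers 88.74 and keeps 300 − 88.74 = 211.26.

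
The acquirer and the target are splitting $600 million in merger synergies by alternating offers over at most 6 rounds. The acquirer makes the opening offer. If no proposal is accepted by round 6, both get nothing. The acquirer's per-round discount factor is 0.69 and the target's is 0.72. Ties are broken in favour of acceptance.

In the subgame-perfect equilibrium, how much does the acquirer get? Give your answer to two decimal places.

292.93

Work backward from the last round.
Round 6 (the target proposes): the acquirer will accept anything ≥ 0, so the target offers 0 and keeps 600.
Round 5 (the acquirer proposes): the target can get 600 next round, worth 0.72 × 600 = 432 now; the acquirer offers that and keeps 168.
Round 4 (the target proposes): the acquirer can get 168 next round, worth 0.69 × 168 = 115.92 now; the target offers that and keeps 484.08.
Round 3 (the acquirer proposes): the target can get 484.08 next round, worth 0.72 × 484.08 = 348.5376 now, so the acquirer offers 348.5376, keeping 251.4624.
Round 2 (the target proposes): the acquirer can get 251.4624 next round, worth 0.69 × 251.4624 = 173.509056 now; the target offers that and keeps 426.490944.
Round 1 (the acquirer proposes): the target can get 426.490944 next round, worth 0.72 × 426.490944 = 307.07347968 now. The acquirer offers 307.07347968 and keeps 600 − 307.07347968 = 292.92652032.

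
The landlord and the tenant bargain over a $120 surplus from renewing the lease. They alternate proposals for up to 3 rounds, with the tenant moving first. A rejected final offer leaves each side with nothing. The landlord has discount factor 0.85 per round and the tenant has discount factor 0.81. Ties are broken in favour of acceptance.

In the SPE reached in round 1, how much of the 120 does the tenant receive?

100.62

Round 3 (the tenant proposes): rejection yields 0 for the landlord; the tenant offers 0 and keeps 120.
Round 2 (the landlord proposes): the tenant can get 120 next round, worth 0.81 × 120 = 97.2 now. The landlord offers 97.2 and keeps 120 − 97.2 = 22.8.
Round 1 (the tenant proposes): the landlord can get 22.8 next round, worth 0.85 × 22.8 = 19.38 now; the tenant offers that and keeps 100.62.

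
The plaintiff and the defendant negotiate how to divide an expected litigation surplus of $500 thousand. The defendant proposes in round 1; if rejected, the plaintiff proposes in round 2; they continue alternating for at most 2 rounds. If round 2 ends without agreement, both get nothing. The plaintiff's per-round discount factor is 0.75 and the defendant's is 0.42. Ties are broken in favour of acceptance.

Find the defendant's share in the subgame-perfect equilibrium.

125

Round 2 (the plaintiff proposes): rejection yields 0 for the defendant; the plaintiff offers 0 and keeps 500.
Round 1 (the defendant proposes): the plaintiff can get 500 next round, worth 0.75 × 500 = 375 now. The defendant offers 375 and keeps 500 − 375 = 125.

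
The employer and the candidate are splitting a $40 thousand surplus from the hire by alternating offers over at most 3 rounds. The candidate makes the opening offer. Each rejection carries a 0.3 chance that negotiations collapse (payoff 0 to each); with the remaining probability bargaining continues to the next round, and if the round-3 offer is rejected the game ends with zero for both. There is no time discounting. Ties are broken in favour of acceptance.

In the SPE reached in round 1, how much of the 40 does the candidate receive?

31.6

By backward induction:
Round 3 (the candidate proposes): rejection yields 0 for the employer; the candidate offers 0 and keeps 40.
Round 2 (the employer proposes): rejecting gives the candidate an expected 0.7 × 40 = 28, so the employer offers 28, keeping 12.
Round 1 (the candidate proposes): rejecting gives the employer an expected 0.7 × 12 = 8.4. The candidate offers 8.4 and keeps 40 − 8.4 = 31.6.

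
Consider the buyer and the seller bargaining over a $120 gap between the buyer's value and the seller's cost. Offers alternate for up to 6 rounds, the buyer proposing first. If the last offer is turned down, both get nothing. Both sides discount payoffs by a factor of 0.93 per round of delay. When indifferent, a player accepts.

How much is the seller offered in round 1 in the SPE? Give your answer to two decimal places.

98.05

Round 6 (the seller proposes): the buyer will accept anything ≥ 0, so the seller offers 0 and keeps 120.
Round 5 (the buyer proposes): the seller can get 120 next round, worth 0.93 × 120 = 111.6 now; the buyer offers that and keeps 8.4.
Round 4 (the seller proposes): the buyer can get 8.4 next round, worth 0.93 × 8.4 = 7.812 now; the seller offers that and keeps 112.188.
Round 3 (the buyer proposes): the seller can get 112.188 next round, worth 0.93 × 112.188 = 104.33484 now, so the buyer offers 104.33484, keeping 15.66516.
Round 2 (the seller proposes): the buyer can get 15.66516 next round, worth 0.93 × 15.66516 = 14.5685988 now; the seller offers that and keeps 105.4314012.
Round 1 (the buyer proposes): the seller can get 105.4314012 next round, worth 0.93 × 105.4314012 = 98.051203116 now; the buyer offers that and keeps 21.948796884.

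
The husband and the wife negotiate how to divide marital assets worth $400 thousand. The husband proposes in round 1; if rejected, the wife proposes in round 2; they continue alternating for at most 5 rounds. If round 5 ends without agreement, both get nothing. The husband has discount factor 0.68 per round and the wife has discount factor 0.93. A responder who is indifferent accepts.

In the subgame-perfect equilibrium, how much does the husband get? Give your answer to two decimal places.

205.68

Round 5 (the husband proposes): the wife will accept anything ≥ 0, so the husband offers 0 and keeps 400.
Round 4 (the wife proposes): the husband can get 400 next round, worth 0.68 × 400 = 272 now, so the wife offers 272, keeping 128.
Round 3 (the husband proposes): the wife can get 128 next round, worth 0.93 × 128 = 119.04 now. The husband offers 119.04 and keeps 400 − 119.04 = 280.96.
Round 2 (the wife proposes): the husband can get 280.96 next round, worth 0.68 × 280.96 = 191.0528 now, so the wife offers 191.0528, keeping 208.9472.
Round 1 (the husband proposes): the wife can get 208.9472 next round, worth 0.93 × 208.9472 = 194.320896 now. The husband offers 194.320896 and keeps 400 − 194.320896 = 205.679104.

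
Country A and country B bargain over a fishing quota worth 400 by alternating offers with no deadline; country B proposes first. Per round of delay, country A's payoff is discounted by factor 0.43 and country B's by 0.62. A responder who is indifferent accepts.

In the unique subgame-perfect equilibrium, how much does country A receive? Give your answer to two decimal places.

In a stationary SPE each proposer offers the other exactly their discounted continuation value.
If country B keeps x when proposing and country A keeps y when proposing, then x = 400 − 0.43y and y = 400 − 0.62x.
Solving: x = 400(1 − 0.43) / (1 − 0.62·0.43) = 228 / 0.7334 ≈ 310.8808.
Country A gets 400 − 310.8808 ≈ 89.1192.

89.12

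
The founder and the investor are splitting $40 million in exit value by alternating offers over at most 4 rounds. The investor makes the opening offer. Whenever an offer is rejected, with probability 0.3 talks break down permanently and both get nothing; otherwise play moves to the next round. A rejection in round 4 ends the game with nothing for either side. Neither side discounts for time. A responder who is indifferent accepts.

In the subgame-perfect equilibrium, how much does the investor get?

Round 4 (the founder proposes): the investor will accept anything ≥ 0, so the founder offers 0 and keeps 40.
Round 3 (the investor proposes): rejecting gives the founder an expected 0.7 × 40 = 28, so the investor offers 28, keeping 12.
Round 2 (the founder proposes): rejecting gives the investor an expected 0.7 × 12 = 8.4. The founder offers 8.4 and keeps 40 − 8.4 = 31.6.
Round 1 (the investor proposes): rejecting gives the founder an expected 0.7 × 31.6 = 22.12, so the investor offers 22.12, keeping 17.88.

17.88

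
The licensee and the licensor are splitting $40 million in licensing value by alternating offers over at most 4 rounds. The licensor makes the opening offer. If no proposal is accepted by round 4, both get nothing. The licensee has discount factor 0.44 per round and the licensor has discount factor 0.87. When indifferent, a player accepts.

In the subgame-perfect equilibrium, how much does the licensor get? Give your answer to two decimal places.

30.97

Work backward from the last round.
Round 4 (the licensee proposes): the licensor will accept anything ≥ 0, so the licensee offers 0 and keeps 40.
Round 3 (the licensor proposes): the licensee can get 40 next round, worth 0.44 × 40 = 17.6 now. The licensor offers 17.6 and keeps 40 − 17.6 = 22.4.
Round 2 (the licensee proposes): the licensor can get 22.4 next round, worth 0.87 × 22.4 = 19.488 now; the licensee offers that and keeps 20.512.
Round 1 (the licensor proposes): the licensee can get 20.512 next round, worth 0.44 × 20.512 = 9.02528 now; the licensor offers that and keeps 30.97472.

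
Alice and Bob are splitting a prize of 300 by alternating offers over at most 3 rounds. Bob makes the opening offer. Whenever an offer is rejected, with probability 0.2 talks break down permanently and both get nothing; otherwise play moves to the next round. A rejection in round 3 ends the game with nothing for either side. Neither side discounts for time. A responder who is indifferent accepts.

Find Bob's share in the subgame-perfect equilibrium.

By backward induction:
Round 3 (Bob proposes): rejection yields 0 for Alice; Bob offers 0 and keeps 300.
Round 2 (Alice proposes): rejecting gives Bob an expected 0.8 × 300 = 240. Alice offers 240 and keeps 300 − 240 = 60.
Round 1 (Bob proposes): rejecting gives Alice an expected 0.8 × 60 = 48; Bob offers that and keeps 252.

252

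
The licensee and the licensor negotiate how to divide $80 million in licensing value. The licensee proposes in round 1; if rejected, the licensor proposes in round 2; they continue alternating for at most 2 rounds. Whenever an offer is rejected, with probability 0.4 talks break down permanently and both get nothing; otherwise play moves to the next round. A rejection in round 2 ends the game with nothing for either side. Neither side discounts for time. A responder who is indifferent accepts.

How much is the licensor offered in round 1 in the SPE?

48

Round 2 (the licensor proposes): rejection yields 0 for the licensee; the licensor offers 0 and keeps 80.
Round 1 (the licensee proposes): rejecting gives the licensor an expected 0.6 × 80 = 48; the licensee offers that and keeps 32.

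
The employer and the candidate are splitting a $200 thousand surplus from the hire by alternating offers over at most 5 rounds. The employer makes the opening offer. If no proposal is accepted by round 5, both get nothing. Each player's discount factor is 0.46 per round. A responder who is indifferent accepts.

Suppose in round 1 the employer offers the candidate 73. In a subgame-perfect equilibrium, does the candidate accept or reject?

Accept

Round 5 (the employer proposes): the candidate will accept anything ≥ 0, so the employer offers 0 and keeps 200.
Round 4 (the candidate proposes): the employer can get 200 next round, worth 0.46 × 200 = 92 now, so the candidate offers 92, keeping 108.
Round 3 (the employer proposes): the candidate can get 108 next round, worth 0.46 × 108 = 49.68 now, so the employer offers 49.68, keeping 150.32.
Round 2 (the candidate proposes): the employer can get 150.32 next round, worth 0.46 × 150.32 = 69.1472 now. The candidate offers 69.1472 and keeps 200 − 69.1472 = 130.8528.
So by rejecting in round 1, the candidate gets 130.8528 next round, worth 0.46 × 130.8528 = 60.192288 now.
Offer 73 ≥ 60.192288, so the candidate accepts.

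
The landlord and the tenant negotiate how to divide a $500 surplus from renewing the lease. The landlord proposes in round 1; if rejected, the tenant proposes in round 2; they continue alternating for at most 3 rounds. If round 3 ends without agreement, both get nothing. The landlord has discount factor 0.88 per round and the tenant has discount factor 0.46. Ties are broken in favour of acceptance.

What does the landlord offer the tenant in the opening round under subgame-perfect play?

By backward induction:
Round 3 (the landlord proposes): rejection yields 0 for the tenant; the landlord offers 0 and keeps 500.
Round 2 (the tenant proposes): the landlord can get 500 next round, worth 0.88 × 500 = 440 now, so the tenant offers 440, keeping 60.
Round 1 (the landlord proposes): the tenant can get 60 next round, worth 0.46 × 60 = 27.6 now, so the landlord offers 27.6, keeping 472.4.

27.6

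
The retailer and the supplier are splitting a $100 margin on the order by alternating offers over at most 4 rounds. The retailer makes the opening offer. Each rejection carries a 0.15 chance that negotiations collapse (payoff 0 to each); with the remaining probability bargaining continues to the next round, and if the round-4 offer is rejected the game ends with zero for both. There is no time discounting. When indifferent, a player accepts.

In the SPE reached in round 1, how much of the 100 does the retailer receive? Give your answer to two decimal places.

25.84

Round 4 (the supplier proposes): the retailer will accept anything ≥ 0, so the supplier offers 0 and keeps 100.
Round 3 (the retailer proposes): rejecting gives the supplier an expected 0.85 × 100 = 85, so the retailer offers 85, keeping 15.
Round 2 (the supplier proposes): rejecting gives the retailer an expected 0.85 × 15 = 12.75; the supplier offers that and keeps 87.25.
Round 1 (the retailer proposes): rejecting gives the supplier an expected 0.85 × 87.25 = 74.1625, so the retailer offers 74.1625, keeping 25.8375.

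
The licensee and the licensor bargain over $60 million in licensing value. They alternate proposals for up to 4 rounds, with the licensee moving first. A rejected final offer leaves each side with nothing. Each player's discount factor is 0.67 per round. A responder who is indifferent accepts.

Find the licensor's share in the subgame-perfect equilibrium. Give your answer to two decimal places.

Solve by backward induction from round 4.
Round 4 (the licensor proposes): the licensee will accept anything ≥ 0, so the licensor offers 0 and keeps 60.
Round 3 (the licensee proposes): the licensor can get 60 next round, worth 0.67 × 60 = 40.2 now. The licensee offers 40.2 and keeps 60 − 40.2 = 19.8.
Round 2 (the licensor proposes): the licensee can get 19.8 next round, worth 0.67 × 19.8 = 13.266 now. The licensor offers 13.266 and keeps 60 − 13.266 = 46.734.
Round 1 (the licensee proposes): the licensor can get 46.734 next round, worth 0.67 × 46.734 = 31.31178 now, so the licensee offers 31.31178, keeping 28.68822.

31.31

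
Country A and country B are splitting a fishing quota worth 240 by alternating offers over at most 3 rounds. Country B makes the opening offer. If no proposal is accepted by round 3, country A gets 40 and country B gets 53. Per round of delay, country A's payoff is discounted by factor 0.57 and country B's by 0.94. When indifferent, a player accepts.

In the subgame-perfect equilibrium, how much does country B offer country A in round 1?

Round 3 (country B proposes): country A gets 40 if talks fail, so country B offers 40 and keeps 200.
Round 2 (country A proposes): country B can get 200 next round, worth 0.94 × 200 = 188 now; country A offers that and keeps 52.
Round 1 (country B proposes): country A can get 52 next round, worth 0.57 × 52 = 29.64 now. Country B offers 29.64 and keeps 240 − 29.64 = 210.36.

29.64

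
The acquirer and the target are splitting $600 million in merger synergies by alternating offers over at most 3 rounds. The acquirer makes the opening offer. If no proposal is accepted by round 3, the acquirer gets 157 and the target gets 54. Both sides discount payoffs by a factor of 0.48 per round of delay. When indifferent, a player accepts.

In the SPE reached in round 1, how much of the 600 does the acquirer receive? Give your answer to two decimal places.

437.80

Round 3 (the acquirer proposes): the target gets 54 if talks fail, so the acquirer offers 54 and keeps 546.
Round 2 (the target proposes): the acquirer can get 546 next round, worth 0.48 × 546 = 262.08 now. The target offers 262.08 and keeps 600 − 262.08 = 337.92.
Round 1 (the acquirer proposes): the target can get 337.92 next round, worth 0.48 × 337.92 = 162.2016 now. The acquirer offers 162.2016 and keeps 600 − 162.2016 = 437.7984.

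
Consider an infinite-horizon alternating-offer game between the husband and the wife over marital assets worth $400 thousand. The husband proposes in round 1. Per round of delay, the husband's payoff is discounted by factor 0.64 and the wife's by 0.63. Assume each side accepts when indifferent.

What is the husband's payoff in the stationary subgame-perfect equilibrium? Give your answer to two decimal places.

247.99

Let x be the husband's share when the husband proposes and y be the wife's share when the wife proposes.
The wife accepts iff offered ≥ 0.63·y, so x = 400 − 0.63y. Symmetrically y = 400 − 0.64x.
Substituting: x = 400 − 0.63(400 − 0.64x), giving x(1 − 0.64·0.63) = 400(1 − 0.63).
So x = 400 × 0.37 / 0.5968 ≈ 247.9893, and the wife receives 400 − x ≈ 152.0107.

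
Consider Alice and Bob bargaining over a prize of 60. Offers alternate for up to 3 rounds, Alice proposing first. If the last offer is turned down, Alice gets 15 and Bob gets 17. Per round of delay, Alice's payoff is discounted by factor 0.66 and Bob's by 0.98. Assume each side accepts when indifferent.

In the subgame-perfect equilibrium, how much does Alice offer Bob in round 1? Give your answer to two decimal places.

30.99

By backward induction:
Round 3 (Alice proposes): Bob gets 17 if talks fail, so Alice offers 17 and keeps 43.
Round 2 (Bob proposes): Alice can get 43 next round, worth 0.66 × 43 = 28.38 now, so Bob offers 28.38, keeping 31.62.
Round 1 (Alice proposes): Bob can get 31.62 next round, worth 0.98 × 31.62 = 30.9876 now. Alice offers 30.9876 and keeps 60 − 30.9876 = 29.0124.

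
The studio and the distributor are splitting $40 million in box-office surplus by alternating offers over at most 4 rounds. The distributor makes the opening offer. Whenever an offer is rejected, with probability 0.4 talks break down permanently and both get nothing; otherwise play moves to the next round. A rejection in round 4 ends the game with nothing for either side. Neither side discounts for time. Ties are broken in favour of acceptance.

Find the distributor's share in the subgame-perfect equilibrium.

21.76

Round 4 (the studio proposes): rejection yields 0 for the distributor; the studio offers 0 and keeps 40.
Round 3 (the distributor proposes): rejecting gives the studio an expected 0.6 × 40 = 24, so the distributor offers 24, keeping 16.
Round 2 (the studio proposes): rejecting gives the distributor an expected 0.6 × 16 = 9.6. The studio offers 9.6 and keeps 40 − 9.6 = 30.4.
Round 1 (the distributor proposes): rejecting gives the studio an expected 0.6 × 30.4 = 18.24. The distributor offers 18.24 and keeps 40 − 18.24 = 21.76.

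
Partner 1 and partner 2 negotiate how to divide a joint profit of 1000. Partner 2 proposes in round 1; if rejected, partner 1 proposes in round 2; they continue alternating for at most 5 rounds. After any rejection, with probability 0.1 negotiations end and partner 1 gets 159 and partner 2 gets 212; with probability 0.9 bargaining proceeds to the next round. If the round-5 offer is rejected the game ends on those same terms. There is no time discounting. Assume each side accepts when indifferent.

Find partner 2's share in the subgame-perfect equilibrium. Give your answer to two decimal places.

By backward induction:
Round 5 (partner 2 proposes): partner 1 gets 159 if talks fail, so partner 2 offers 159 and keeps 841.
Round 4 (partner 1 proposes): rejecting gives partner 2 an expected 0.9 × 841 + 0.1 × 212 = 778.1; partner 1 offers that and keeps 221.9.
Round 3 (partner 2 proposes): rejecting gives partner 1 an expected 0.9 × 221.9 + 0.1 × 159 = 215.61, so partner 2 offers 215.61, keeping 784.39.
Round 2 (partner 1 proposes): rejecting gives partner 2 an expected 0.9 × 784.39 + 0.1 × 212 = 727.151; partner 1 offers that and keeps 272.849.
Round 1 (partner 2 proposes): rejecting gives partner 1 an expected 0.9 × 272.849 + 0.1 × 159 = 261.4641; partner 2 offers that and keeps 738.5359.

738.54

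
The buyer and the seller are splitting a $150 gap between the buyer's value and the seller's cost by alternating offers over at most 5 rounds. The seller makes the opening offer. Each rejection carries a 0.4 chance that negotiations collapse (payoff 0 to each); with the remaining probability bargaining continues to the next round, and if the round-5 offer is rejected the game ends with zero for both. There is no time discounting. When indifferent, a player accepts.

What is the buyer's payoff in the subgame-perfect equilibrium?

48.96

Round 5 (the seller proposes): rejection yields 0 for the buyer; the seller offers 0 and keeps 150.
Round 4 (the buyer proposes): rejecting gives the seller an expected 0.6 × 150 = 90. The buyer offers 90 and keeps 150 − 90 = 60.
Round 3 (the seller proposes): rejecting gives the buyer an expected 0.6 × 60 = 36, so the seller offers 36, keeping 114.
Round 2 (the buyer proposes): rejecting gives the seller an expected 0.6 × 114 = 68.4; the buyer offers that and keeps 81.6.
Round 1 (the seller proposes): rejecting gives the buyer an expected 0.6 × 81.6 = 48.96; the seller offers that and keeps 101.04.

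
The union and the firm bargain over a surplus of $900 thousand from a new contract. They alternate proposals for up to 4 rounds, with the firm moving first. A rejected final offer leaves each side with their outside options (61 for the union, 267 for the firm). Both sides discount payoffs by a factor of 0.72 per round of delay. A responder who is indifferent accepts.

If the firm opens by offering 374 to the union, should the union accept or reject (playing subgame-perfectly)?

Reject

Work out the union's continuation value if the offer is rejected.
Round 4 (the union proposes): the firm gets 267 if talks fail, so the union offers 267 and keeps 633.
Round 3 (the firm proposes): the union can get 633 next round, worth 0.72 × 633 = 455.76 now, so the firm offers 455.76, keeping 444.24.
Round 2 (the union proposes): the firm can get 444.24 next round, worth 0.72 × 444.24 = 319.8528 now, so the union offers 319.8528, keeping 580.1472.
So by rejecting in round 1, the union gets 580.1472 next round, worth 0.72 × 580.1472 = 417.705984 now.
Offer 374 < 417.705984, so the union rejects.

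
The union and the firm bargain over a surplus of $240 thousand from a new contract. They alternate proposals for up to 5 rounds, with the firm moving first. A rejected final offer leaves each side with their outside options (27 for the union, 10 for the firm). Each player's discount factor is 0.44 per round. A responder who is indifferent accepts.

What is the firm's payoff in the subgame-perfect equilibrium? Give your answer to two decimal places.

Round 5 (the firm proposes): the union gets 27 if talks fail, so the firm offers 27 and keeps 213.
Round 4 (the union proposes): the firm can get 213 next round, worth 0.44 × 213 = 93.72 now, so the union offers 93.72, keeping 146.28.
Round 3 (the firm proposes): the union can get 146.28 next round, worth 0.44 × 146.28 = 64.3632 now. The firm offers 64.3632 and keeps 240 − 64.3632 = 175.6368.
Round 2 (the union proposes): the firm can get 175.6368 next round, worth 0.44 × 175.6368 = 77.280192 now; the union offers that and keeps 162.719808.
Round 1 (the firm proposes): the union can get 162.719808 next round, worth 0.44 × 162.719808 = 71.59671552 now. The firm offers 71.59671552 and keeps 240 − 71.59671552 = 168.40328448.

168.40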